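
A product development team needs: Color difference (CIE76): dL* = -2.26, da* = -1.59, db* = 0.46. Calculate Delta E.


Formula: Delta E = sqrt(dL*^2 + da*^2 + db*^2)
Step 1: dL*^2 = (-2.26)^2 = 5.1076
Step 2: da*^2 = (-1.59)^2 = 2.5281
Step 3: db*^2 = 0.46^2 = 0.2116
Step 4: Sum = 5.1076 + 2.5281 + 0.2116 = 7.8473
Step 5: Delta E = sqrt(7.8473) = 2.8

2.8 Delta E


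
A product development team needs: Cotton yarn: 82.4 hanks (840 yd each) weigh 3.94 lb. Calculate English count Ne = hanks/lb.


Formula: Ne = hanks / mass_lb
Substituting: Ne = 82.4 / 3.94
Ne = 20.9

20.9 Ne


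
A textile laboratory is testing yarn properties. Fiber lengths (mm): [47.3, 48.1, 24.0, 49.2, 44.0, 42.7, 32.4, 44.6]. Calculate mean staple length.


Formula: Mean = sum of lengths / count
Sum = 47.3 + 48.1 + 24.0 + 49.2 + 44.0 + 42.7 + 32.4 + 44.6
Sum = 332.3 mm
Mean = 332.3 / 8 = 41.54 mm

41.54 mm


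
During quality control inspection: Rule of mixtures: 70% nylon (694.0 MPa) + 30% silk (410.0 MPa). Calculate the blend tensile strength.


Formula: Blend property = (fraction_A * property_A) + (fraction_B * property_B)
Step 1: Contribution A = 70/100 * 694.0 MPa = 485.8 MPa
Step 2: Contribution B = 30/100 * 410.0 MPa = 123.0 MPa
Step 3: Blend tensile strength = 485.8 + 123.0 = 608.8 MPa

608.8 MPa


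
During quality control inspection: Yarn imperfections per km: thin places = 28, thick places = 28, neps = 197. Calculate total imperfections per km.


Formula: Total = thin places + thick places + neps
Total = 28 + 28 + 197
Total = 253 imperfections/km

253 imperfections/km


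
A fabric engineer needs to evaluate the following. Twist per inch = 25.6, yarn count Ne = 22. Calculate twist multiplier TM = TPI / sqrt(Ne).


Formula: TM = TPI / sqrt(Ne)
Step 1: sqrt(Ne) = sqrt(22) = 4.6904
Step 2: TM = 25.6 / 4.6904 = 5.46

5.46 TM


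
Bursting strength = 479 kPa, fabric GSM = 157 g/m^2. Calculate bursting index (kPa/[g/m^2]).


Formula: Bursting Index = Bursting Strength / Fabric GSM
BI = 479 kPa / 157 g/m^2
BI = 3.051 kPa/(g/m^2)

3.051 kPa/(g/m^2)


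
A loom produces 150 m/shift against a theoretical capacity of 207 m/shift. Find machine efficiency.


Formula: Efficiency% = (Actual output / Theoretical output) * 100
Efficiency% = (150 / 207) * 100
Efficiency% = 0.724638 * 100 = 72.4638% ≈ 72.5%

72.5%


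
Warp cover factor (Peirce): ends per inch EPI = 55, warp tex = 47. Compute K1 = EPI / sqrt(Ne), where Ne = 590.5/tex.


Formula: K1 = EPI / sqrt(Ne), with Ne = 590.5 / tex_warp
Step 1: Ne = 590.5 / 47 = 12.564
Step 2: sqrt(Ne) = sqrt(12.564) = 3.5446
Step 3: K1 = 55 / 3.5446 = 15.5

15.5


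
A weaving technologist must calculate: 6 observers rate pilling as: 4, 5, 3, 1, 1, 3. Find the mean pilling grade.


Formula: Mean = sum / count
Sum = 4 + 5 + 3 + 1 + 1 + 3 = 17
Mean = 17 / 6 = 2.8

2.8


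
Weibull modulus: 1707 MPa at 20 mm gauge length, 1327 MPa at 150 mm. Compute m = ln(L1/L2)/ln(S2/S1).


Formula: m = ln(L1/L2) / ln(S2/S1)
Step 1: ln(L1/L2) = ln(20/150) = -2.01490
Step 2: S2/S1 = 1327/1707 = 0.77739
Step 3: ln(S2/S1) = ln(0.77739) = -0.25181
Step 4: m = -2.01490 / -0.25181 = 8.00

8.00 (Weibull m)


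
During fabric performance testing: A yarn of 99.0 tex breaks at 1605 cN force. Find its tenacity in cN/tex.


Formula: Tenacity = Breaking force / Linear density
Tenacity = 1605 cN / 99.0 tex
Tenacity = 16.21 cN/tex

16.21 cN/tex


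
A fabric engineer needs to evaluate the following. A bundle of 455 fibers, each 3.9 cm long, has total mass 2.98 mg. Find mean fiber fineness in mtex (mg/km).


Formula: fineness (mtex) = mass (mg) / total length (km) = (mass_mg / total_length_m) * 1000
Step 1: Convert fiber length: 3.9 cm = 0.039 m
Step 2: Total fiber length = 455 * 0.039 = 17.745 m
Step 3: Linear density = 2.98 mg / 17.745 m = 0.1679 mg/m
Step 4: fineness = 0.1679 * 1000 = 167.9 mtex

167.9 mtex


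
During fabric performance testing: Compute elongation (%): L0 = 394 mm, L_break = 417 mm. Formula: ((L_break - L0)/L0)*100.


Formula: Elongation (%) = ((L_break - L0) / L0) * 100
Step 1: Extension = 417 - 394 = 23 mm
Step 2: Elongation = (23 / 394) * 100
Step 3: Elongation = 0.058376 * 100 = 5.8376% ≈ 5.8%

5.8%


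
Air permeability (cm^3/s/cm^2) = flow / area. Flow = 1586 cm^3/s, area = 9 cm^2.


Formula: Air Permeability = Airflow / Test Area
AP = 1586 cm^3/s / 9 cm^2
AP = 176.2 cm^3/s/cm^2

176.2 cm^3/s/cm^2


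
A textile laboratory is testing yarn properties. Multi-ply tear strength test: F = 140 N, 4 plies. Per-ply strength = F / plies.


Formula: Per-ply strength = Total force / Number of plies
Per-ply = 140 N / 4
Per-ply = 35 N

35 N


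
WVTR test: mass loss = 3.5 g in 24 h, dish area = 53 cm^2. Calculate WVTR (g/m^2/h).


Formula: WVTR = mass_loss / (area * time)
Step 1: Convert area: 53 cm^2 = 0.0053 m^2
Step 2: WVTR = 3.5 g / (0.0053 m^2 * 24 h)
Step 3: WVTR = 3.5 / 0.1272 = 27.5 g/m^2/h

27.5 g/m^2/h


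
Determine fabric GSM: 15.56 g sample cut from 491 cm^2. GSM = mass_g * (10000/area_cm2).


Formula: GSM = mass_g / area_m2
Step 1: Convert area: 491 cm^2 = 491 / 10000 = 0.0491 m^2
Step 2: GSM = 15.56 g / 0.0491 m^2 = 316.9 g/m^2

316.9 g/m^2


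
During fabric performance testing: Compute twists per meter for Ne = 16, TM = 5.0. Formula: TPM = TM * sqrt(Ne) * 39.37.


Formula: TPM = TM * sqrt(Ne) * 39.37
Step 1: sqrt(Ne) = sqrt(16) = 4
Step 2: TM * sqrt(Ne) = 5.0 * 4 = 20
Step 3: TPM = 20 * 39.37 = 787 twists/m

787 twists/m


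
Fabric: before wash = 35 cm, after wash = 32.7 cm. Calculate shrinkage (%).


Formula: Shrinkage% = ((L_before - L_after) / L_before) * 100
Step 1: Shrinkage = 35 - 32.7 = 2.3 cm
Step 2: Shrinkage% = (2.3 / 35) * 100
Step 3: Shrinkage% = 0.065714 * 100 = 6.5714% ≈ 6.6%

6.6%


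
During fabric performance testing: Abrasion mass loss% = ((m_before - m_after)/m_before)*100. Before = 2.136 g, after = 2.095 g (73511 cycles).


Formula: Mass loss% = ((m_before - m_after) / m_before) * 100
Step 1: Mass loss = 2.136 - 2.095 = 0.041 g
Step 2: Ratio = 0.041 / 2.136 = 0.0191948
Step 3: Mass loss% = 0.0191948 * 100 = 1.91948% ≈ 1.92%

1.92%


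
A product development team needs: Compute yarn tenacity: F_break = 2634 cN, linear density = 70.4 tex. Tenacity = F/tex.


Formula: Tenacity = Breaking force / Linear density
Tenacity = 2634 cN / 70.4 tex
Tenacity = 37.41 cN/tex

37.41 cN/tex


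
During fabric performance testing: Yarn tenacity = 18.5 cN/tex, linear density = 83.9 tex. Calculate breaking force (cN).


Formula: Breaking force = Tenacity * Linear density
F = 18.5 cN/tex * 83.9 tex
F = 1552.15 cN

1552.15 cN


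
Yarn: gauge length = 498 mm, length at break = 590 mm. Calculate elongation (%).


Formula: Elongation (%) = ((L_break - L0) / L0) * 100
Step 1: Extension = 590 - 498 = 92 mm
Step 2: Elongation = (92 / 498) * 100
Step 3: Elongation = 0.184739 * 100 = 18.4739% ≈ 18.5%

18.5%


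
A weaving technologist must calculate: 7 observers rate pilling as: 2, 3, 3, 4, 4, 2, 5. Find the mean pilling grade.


Formula: Mean = sum / count
Sum = 2 + 3 + 3 + 4 + 4 + 2 + 5 = 23
Mean = 23 / 7 = 3.3

3.3


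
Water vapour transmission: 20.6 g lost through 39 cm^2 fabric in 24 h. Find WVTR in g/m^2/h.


Formula: WVTR = mass_loss / (area * time)
Step 1: Convert area: 39 cm^2 = 0.0039 m^2
Step 2: WVTR = 20.6 g / (0.0039 m^2 * 24 h)
Step 3: WVTR = 20.6 / 0.0936 = 220.1 g/m^2/h

220.1 g/m^2/h


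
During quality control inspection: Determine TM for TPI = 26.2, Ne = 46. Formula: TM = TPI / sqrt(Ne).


Formula: TM = TPI / sqrt(Ne)
Step 1: sqrt(Ne) = sqrt(46) = 6.7823
Step 2: TM = 26.2 / 6.7823 = 3.86

3.86 TM


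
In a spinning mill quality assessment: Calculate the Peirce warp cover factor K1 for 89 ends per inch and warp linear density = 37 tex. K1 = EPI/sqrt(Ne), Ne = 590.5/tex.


Formula: K1 = EPI / sqrt(Ne), with Ne = 590.5 / tex_warp
Step 1: Ne = 590.5 / 37 = 15.959
Step 2: sqrt(Ne) = sqrt(15.959) = 3.9949
Step 3: K1 = 89 / 3.9949 = 22.3

22.3


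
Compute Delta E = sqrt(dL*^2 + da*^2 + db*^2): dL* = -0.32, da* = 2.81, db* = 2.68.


Formula: Delta E = sqrt(dL*^2 + da*^2 + db*^2)
Step 1: dL*^2 = (-0.32)^2 = 0.1024
Step 2: da*^2 = 2.81^2 = 7.8961
Step 3: db*^2 = 2.68^2 = 7.1824
Step 4: Sum = 0.1024 + 7.8961 + 7.1824 = 15.1809
Step 5: Delta E = sqrt(15.1809) = 3.9

3.9 Delta E


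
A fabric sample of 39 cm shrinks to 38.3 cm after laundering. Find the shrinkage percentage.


Formula: Shrinkage% = ((L_before - L_after) / L_before) * 100
Step 1: Shrinkage = 39 - 38.3 = 0.7 cm
Step 2: Shrinkage% = (0.7 / 39) * 100
Step 3: Shrinkage% = 0.017949 * 100 = 1.7949% ≈ 1.8%

1.8%


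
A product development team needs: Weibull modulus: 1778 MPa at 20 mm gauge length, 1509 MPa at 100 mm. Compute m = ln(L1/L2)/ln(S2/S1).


Formula: m = ln(L1/L2) / ln(S2/S1)
Step 1: ln(L1/L2) = ln(20/100) = -1.60944
Step 2: S2/S1 = 1509/1778 = 0.84871
Step 3: ln(S2/S1) = ln(0.84871) = -0.16404
Step 4: m = -1.60944 / -0.16404 = 9.81

9.81 (Weibull m)


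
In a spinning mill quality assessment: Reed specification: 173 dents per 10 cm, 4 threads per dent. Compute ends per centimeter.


Formula: EPC = (dents per 10 cm * ends per dent) / 10
Step 1: Total ends per 10 cm = 173 * 4 = 692
Step 2: EPC = 692 / 10 = 69.2 ends/cm

69.2 ends/cm


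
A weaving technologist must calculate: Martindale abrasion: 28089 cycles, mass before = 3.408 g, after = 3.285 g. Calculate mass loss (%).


Formula: Mass loss% = ((m_before - m_after) / m_before) * 100
Step 1: Mass loss = 3.408 - 3.285 = 0.123 g
Step 2: Ratio = 0.123 / 3.408 = 0.0360915
Step 3: Mass loss% = 0.0360915 * 100 = 3.60915% ≈ 3.61%

3.61%


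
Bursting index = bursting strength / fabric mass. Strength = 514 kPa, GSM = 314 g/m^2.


Formula: Bursting Index = Bursting Strength / Fabric GSM
BI = 514 kPa / 314 g/m^2
BI = 1.637 kPa/(g/m^2)

1.637 kPa/(g/m^2)


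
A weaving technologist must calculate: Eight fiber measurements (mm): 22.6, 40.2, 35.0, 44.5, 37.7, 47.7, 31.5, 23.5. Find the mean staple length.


Formula: Mean = sum of lengths / count
Sum = 22.6 + 40.2 + 35.0 + 44.5 + 37.7 + 47.7 + 31.5 + 23.5
Sum = 282.7 mm
Mean = 282.7 / 8 = 35.34 mm

35.34 mm


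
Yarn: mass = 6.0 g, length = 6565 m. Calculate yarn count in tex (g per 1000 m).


Formula: Tex = (mass_g / length_m) * 1000
Substituting: Tex = (6.0 / 6565) * 1000
Intermediate: 6.0 / 6565 = 0.00091394 g/m
Tex = 0.00091394 * 1000 = 0.91 tex

0.91 tex


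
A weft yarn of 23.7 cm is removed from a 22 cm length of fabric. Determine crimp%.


Formula: Crimp% = ((L_yarn - L_fabric) / L_fabric) * 100
Step 1: Extension = 23.7 - 22 = 1.7 cm
Step 2: Crimp% = (1.7 / 22) * 100
Step 3: Crimp% = 0.077273 * 100 = 7.7273% ≈ 7.7%

7.7%


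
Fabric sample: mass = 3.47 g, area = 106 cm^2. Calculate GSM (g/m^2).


Formula: GSM = mass_g / area_m2
Step 1: Convert area: 106 cm^2 = 106 / 10000 = 0.0106 m^2
Step 2: GSM = 3.47 g / 0.0106 m^2 = 327.4 g/m^2

327.4 g/m^2


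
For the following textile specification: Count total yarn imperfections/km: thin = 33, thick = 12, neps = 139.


Formula: Total = thin places + thick places + neps
Total = 33 + 12 + 139
Total = 184 imperfections/km

184 imperfections/km


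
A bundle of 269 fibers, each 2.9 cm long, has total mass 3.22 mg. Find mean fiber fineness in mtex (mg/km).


Formula: fineness (mtex) = mass (mg) / total length (km) = (mass_mg / total_length_m) * 1000
Step 1: Convert fiber length: 2.9 cm = 0.029 m
Step 2: Total fiber length = 269 * 0.029 = 7.801 m
Step 3: Linear density = 3.22 mg / 7.801 m = 0.4128 mg/m
Step 4: fineness = 0.4128 * 1000 = 412.8 mtex

412.8 mtex


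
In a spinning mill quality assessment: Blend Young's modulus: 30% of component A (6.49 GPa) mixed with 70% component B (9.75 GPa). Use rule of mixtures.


Formula: Blend property = (fraction_A * property_A) + (fraction_B * property_B)
Step 1: Contribution A = 30/100 * 6.49 GPa = 1.947 GPa
Step 2: Contribution B = 70/100 * 9.75 GPa = 6.825 GPa
Step 3: Blend Young's modulus = 1.947 + 6.825 = 8.772 GPa

8.772 GPa


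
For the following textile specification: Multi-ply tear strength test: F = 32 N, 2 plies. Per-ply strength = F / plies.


Formula: Per-ply strength = Total force / Number of plies
Per-ply = 32 N / 2
Per-ply = 16 N

16 N


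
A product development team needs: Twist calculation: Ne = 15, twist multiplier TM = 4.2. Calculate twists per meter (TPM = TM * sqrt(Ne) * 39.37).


Formula: TPM = TM * sqrt(Ne) * 39.37
Step 1: sqrt(Ne) = sqrt(15) = 3.873
Step 2: TM * sqrt(Ne) = 4.2 * 3.873 = 16.2666
Step 3: TPM = 16.2666 * 39.37 = 640 twists/m

640 twists/m


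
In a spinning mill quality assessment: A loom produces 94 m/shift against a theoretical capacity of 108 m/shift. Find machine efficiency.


Formula: Efficiency% = (Actual output / Theoretical output) * 100
Efficiency% = (94 / 108) * 100
Efficiency% = 0.87037 * 100 = 87.037% ≈ 87.0%

87.0%


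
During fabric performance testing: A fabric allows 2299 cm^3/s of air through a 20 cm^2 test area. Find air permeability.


Formula: Air Permeability = Airflow / Test Area
AP = 2299 cm^3/s / 20 cm^2
AP = 115.0 cm^3/s/cm^2

115.0 cm^3/s/cm^2


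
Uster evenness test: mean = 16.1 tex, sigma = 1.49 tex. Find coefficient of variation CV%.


Formula: CV% = (standard deviation / mean) * 100
Step 1: Ratio = 1.49 / 16.1 = 0.092547
Step 2: CV% = 0.092547 * 100 = 9.2547% ≈ 9.3%

9.3%


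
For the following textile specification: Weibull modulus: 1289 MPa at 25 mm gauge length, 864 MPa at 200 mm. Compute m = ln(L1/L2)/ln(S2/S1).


Formula: m = ln(L1/L2) / ln(S2/S1)
Step 1: ln(L1/L2) = ln(25/200) = -2.07944
Step 2: S2/S1 = 864/1289 = 0.67029
Step 3: ln(S2/S1) = ln(0.67029) = -0.40004
Step 4: m = -2.07944 / -0.40004 = 5.20

5.20 (Weibull m)


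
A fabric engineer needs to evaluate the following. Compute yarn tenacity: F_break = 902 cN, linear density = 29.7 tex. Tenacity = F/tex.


Formula: Tenacity = Breaking force / Linear density
Tenacity = 902 cN / 29.7 tex
Tenacity = 30.37 cN/tex

30.37 cN/tex


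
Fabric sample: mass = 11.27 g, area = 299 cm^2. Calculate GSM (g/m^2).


Formula: GSM = mass_g / area_m2
Step 1: Convert area: 299 cm^2 = 299 / 10000 = 0.0299 m^2
Step 2: GSM = 11.27 g / 0.0299 m^2 = 376.9 g/m^2

376.9 g/m^2


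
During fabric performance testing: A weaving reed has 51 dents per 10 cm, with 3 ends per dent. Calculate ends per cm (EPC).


Formula: EPC = (dents per 10 cm * ends per dent) / 10
Step 1: Total ends per 10 cm = 51 * 3 = 153
Step 2: EPC = 153 / 10 = 15.3 ends/cm

15.3 ends/cm


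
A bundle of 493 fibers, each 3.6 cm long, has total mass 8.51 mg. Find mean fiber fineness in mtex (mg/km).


Formula: fineness (mtex) = mass (mg) / total length (km) = (mass_mg / total_length_m) * 1000
Step 1: Convert fiber length: 3.6 cm = 0.036 m
Step 2: Total fiber length = 493 * 0.036 = 17.748 m
Step 3: Linear density = 8.51 mg / 17.748 m = 0.4795 mg/m
Step 4: fineness = 0.4795 * 1000 = 479.5 mtex

479.5 mtex


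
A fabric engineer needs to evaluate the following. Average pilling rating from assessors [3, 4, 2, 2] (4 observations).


Formula: Mean = sum / count
Sum = 3 + 4 + 2 + 2 = 11
Mean = 11 / 4 = 2.8

2.8


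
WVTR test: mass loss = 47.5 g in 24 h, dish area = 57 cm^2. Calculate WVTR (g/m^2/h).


Formula: WVTR = mass_loss / (area * time)
Step 1: Convert area: 57 cm^2 = 0.0057 m^2
Step 2: WVTR = 47.5 g / (0.0057 m^2 * 24 h)
Step 3: WVTR = 47.5 / 0.1368 = 347.2 g/m^2/h

347.2 g/m^2/h


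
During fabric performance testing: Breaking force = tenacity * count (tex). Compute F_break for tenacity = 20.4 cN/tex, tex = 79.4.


Formula: Breaking force = Tenacity * Linear density
F = 20.4 cN/tex * 79.4 tex
F = 1619.76 cN

1619.76 cN


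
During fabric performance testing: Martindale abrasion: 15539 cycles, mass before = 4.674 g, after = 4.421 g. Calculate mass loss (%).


Formula: Mass loss% = ((m_before - m_after) / m_before) * 100
Step 1: Mass loss = 4.674 - 4.421 = 0.253 g
Step 2: Ratio = 0.253 / 4.674 = 0.0541292
Step 3: Mass loss% = 0.0541292 * 100 = 5.41292% ≈ 5.41%

5.41%


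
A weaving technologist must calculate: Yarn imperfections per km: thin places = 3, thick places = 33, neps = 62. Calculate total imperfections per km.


Formula: Total = thin places + thick places + neps
Total = 3 + 33 + 62
Total = 98 imperfections/km

98 imperfections/km


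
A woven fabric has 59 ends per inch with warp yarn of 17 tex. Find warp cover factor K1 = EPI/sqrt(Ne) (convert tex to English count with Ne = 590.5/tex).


Formula: K1 = EPI / sqrt(Ne), with Ne = 590.5 / tex_warp
Step 1: Ne = 590.5 / 17 = 34.735
Step 2: sqrt(Ne) = sqrt(34.735) = 5.8936
Step 3: K1 = 59 / 5.8936 = 10.0

10.0


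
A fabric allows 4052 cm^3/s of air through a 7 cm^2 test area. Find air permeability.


Formula: Air Permeability = Airflow / Test Area
AP = 4052 cm^3/s / 7 cm^2
AP = 578.9 cm^3/s/cm^2

578.9 cm^3/s/cm^2


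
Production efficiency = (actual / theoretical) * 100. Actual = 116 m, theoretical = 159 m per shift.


Formula: Efficiency% = (Actual output / Theoretical output) * 100
Efficiency% = (116 / 159) * 100
Efficiency% = 0.72956 * 100 = 72.956% ≈ 73.0%

73.0%


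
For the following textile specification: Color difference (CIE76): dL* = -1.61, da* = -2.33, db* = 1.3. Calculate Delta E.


Formula: Delta E = sqrt(dL*^2 + da*^2 + db*^2)
Step 1: dL*^2 = (-1.61)^2 = 2.5921
Step 2: da*^2 = (-2.33)^2 = 5.4289
Step 3: db*^2 = 1.3^2 = 1.69
Step 4: Sum = 2.5921 + 5.4289 + 1.69 = 9.711
Step 5: Delta E = sqrt(9.711) = 3.12

3.12 Delta E


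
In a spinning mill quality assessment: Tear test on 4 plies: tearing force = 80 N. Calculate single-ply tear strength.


Formula: Per-ply strength = Total force / Number of plies
Per-ply = 80 N / 4
Per-ply = 20 N

20 N


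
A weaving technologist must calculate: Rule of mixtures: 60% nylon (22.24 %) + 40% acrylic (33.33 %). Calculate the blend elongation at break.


Formula: Blend property = (fraction_A * property_A) + (fraction_B * property_B)
Step 1: Contribution A = 60/100 * 22.24 % = 13.344 %
Step 2: Contribution B = 40/100 * 33.33 % = 13.332 %
Step 3: Blend elongation at break = 13.344 + 13.332 = 26.676 %

26.676 %


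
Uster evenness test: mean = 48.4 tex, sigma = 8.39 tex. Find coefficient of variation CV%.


Formula: CV% = (standard deviation / mean) * 100
Step 1: Ratio = 8.39 / 48.4 = 0.173347
Step 2: CV% = 0.173347 * 100 = 17.3347% ≈ 17.3%

17.3%


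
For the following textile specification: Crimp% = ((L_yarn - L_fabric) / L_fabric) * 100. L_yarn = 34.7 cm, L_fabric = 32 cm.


Formula: Crimp% = ((L_yarn - L_fabric) / L_fabric) * 100
Step 1: Extension = 34.7 - 32 = 2.7 cm
Step 2: Crimp% = (2.7 / 32) * 100
Step 3: Crimp% = 0.084375 * 100 = 8.4375% ≈ 8.4%

8.4%


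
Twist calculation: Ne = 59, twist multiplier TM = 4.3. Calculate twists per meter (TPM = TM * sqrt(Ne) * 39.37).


Formula: TPM = TM * sqrt(Ne) * 39.37
Step 1: sqrt(Ne) = sqrt(59) = 7.6811
Step 2: TM * sqrt(Ne) = 4.3 * 7.6811 = 33.0287
Step 3: TPM = 33.0287 * 39.37 = 1300 twists/m

1300 twists/m


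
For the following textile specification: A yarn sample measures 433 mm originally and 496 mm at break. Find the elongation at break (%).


Formula: Elongation (%) = ((L_break - L0) / L0) * 100
Step 1: Extension = 496 - 433 = 63 mm
Step 2: Elongation = (63 / 433) * 100
Step 3: Elongation = 0.145497 * 100 = 14.5497% ≈ 14.5%

14.5%


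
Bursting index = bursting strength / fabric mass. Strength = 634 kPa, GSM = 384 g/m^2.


Formula: Bursting Index = Bursting Strength / Fabric GSM
BI = 634 kPa / 384 g/m^2
BI = 1.651 kPa/(g/m^2)

1.651 kPa/(g/m^2)


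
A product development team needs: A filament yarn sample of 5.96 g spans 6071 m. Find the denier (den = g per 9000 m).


Formula: den = (mass_g / length_m) * 9000
Substituting: den = (5.96 / 6071) * 9000
Intermediate: 5.96 / 6071 = 0.00098172 g/m
den = 0.00098172 * 9000 = 8.8 denier

8.8 denier


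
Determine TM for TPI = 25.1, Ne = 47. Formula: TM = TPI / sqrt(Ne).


Formula: TM = TPI / sqrt(Ne)
Step 1: sqrt(Ne) = sqrt(47) = 6.8557
Step 2: TM = 25.1 / 6.8557 = 3.66

3.66 TM


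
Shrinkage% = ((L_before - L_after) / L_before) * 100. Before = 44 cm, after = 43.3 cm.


Formula: Shrinkage% = ((L_before - L_after) / L_before) * 100
Step 1: Shrinkage = 44 - 43.3 = 0.7 cm
Step 2: Shrinkage% = (0.7 / 44) * 100
Step 3: Shrinkage% = 0.015909 * 100 = 1.5909% ≈ 1.6%

1.6%


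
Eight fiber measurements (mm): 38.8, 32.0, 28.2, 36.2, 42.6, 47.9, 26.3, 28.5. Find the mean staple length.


Formula: Mean = sum of lengths / count
Sum = 38.8 + 32.0 + 28.2 + 36.2 + 42.6 + 47.9 + 26.3 + 28.5
Sum = 280.5 mm
Mean = 280.5 / 8 = 35.06 mm

35.06 mm


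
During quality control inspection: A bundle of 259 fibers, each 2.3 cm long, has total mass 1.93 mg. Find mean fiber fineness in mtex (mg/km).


Formula: fineness (mtex) = mass (mg) / total length (km) = (mass_mg / total_length_m) * 1000
Step 1: Convert fiber length: 2.3 cm = 0.023 m
Step 2: Total fiber length = 259 * 0.023 = 5.957 m
Step 3: Linear density = 1.93 mg / 5.957 m = 0.3240 mg/m
Step 4: fineness = 0.3240 * 1000 = 324.0 mtex

324.0 mtex


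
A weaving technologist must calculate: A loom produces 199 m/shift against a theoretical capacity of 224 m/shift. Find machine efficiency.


Formula: Efficiency% = (Actual output / Theoretical output) * 100
Efficiency% = (199 / 224) * 100
Efficiency% = 0.888393 * 100 = 88.8393% ≈ 88.8%

88.8%


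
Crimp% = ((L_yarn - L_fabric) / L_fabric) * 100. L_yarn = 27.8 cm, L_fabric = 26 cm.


Formula: Crimp% = ((L_yarn - L_fabric) / L_fabric) * 100
Step 1: Extension = 27.8 - 26 = 1.8 cm
Step 2: Crimp% = (1.8 / 26) * 100
Step 3: Crimp% = 0.069231 * 100 = 6.9231% ≈ 6.9%

6.9%


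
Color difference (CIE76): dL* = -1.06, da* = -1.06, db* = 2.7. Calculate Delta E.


Formula: Delta E = sqrt(dL*^2 + da*^2 + db*^2)
Step 1: dL*^2 = (-1.06)^2 = 1.1236
Step 2: da*^2 = (-1.06)^2 = 1.1236
Step 3: db*^2 = 2.7^2 = 7.29
Step 4: Sum = 1.1236 + 1.1236 + 7.29 = 9.5372
Step 5: Delta E = sqrt(9.5372) = 3.09

3.09 Delta E


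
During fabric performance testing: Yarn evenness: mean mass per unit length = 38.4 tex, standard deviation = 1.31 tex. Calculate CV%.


Formula: CV% = (standard deviation / mean) * 100
Step 1: Ratio = 1.31 / 38.4 = 0.034115
Step 2: CV% = 0.034115 * 100 = 3.4115% ≈ 3.4%

3.4%


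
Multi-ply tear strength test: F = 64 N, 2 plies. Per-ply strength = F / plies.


Formula: Per-ply strength = Total force / Number of plies
Per-ply = 64 N / 2
Per-ply = 32 N

32 N


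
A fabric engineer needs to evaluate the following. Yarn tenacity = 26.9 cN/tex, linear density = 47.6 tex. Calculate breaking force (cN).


Formula: Breaking force = Tenacity * Linear density
F = 26.9 cN/tex * 47.6 tex
F = 1280.44 cN

1280.44 cN


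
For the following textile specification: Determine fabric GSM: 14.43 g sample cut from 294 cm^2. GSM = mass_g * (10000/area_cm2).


Formula: GSM = mass_g / area_m2
Step 1: Convert area: 294 cm^2 = 294 / 10000 = 0.0294 m^2
Step 2: GSM = 14.43 g / 0.0294 m^2 = 490.8 g/m^2

490.8 g/m^2


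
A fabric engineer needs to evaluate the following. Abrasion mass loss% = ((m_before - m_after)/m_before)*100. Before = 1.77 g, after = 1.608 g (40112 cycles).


Formula: Mass loss% = ((m_before - m_after) / m_before) * 100
Step 1: Mass loss = 1.77 - 1.608 = 0.162 g
Step 2: Ratio = 0.162 / 1.77 = 0.0915254
Step 3: Mass loss% = 0.0915254 * 100 = 9.15254% ≈ 9.15%

9.15%


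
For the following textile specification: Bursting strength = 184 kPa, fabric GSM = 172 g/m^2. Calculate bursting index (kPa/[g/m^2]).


Formula: Bursting Index = Bursting Strength / Fabric GSM
BI = 184 kPa / 172 g/m^2
BI = 1.070 kPa/(g/m^2)

1.070 kPa/(g/m^2)


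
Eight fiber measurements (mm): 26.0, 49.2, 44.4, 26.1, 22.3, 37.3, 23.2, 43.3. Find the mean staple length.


Formula: Mean = sum of lengths / count
Sum = 26.0 + 49.2 + 44.4 + 26.1 + 22.3 + 37.3 + 23.2 + 43.3
Sum = 271.8 mm
Mean = 271.8 / 8 = 33.98 mm

33.98 mm


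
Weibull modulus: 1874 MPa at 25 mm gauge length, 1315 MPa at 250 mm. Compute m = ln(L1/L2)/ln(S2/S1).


Formula: m = ln(L1/L2) / ln(S2/S1)
Step 1: ln(L1/L2) = ln(25/250) = -2.30259
Step 2: S2/S1 = 1315/1874 = 0.70171
Step 3: ln(S2/S1) = ln(0.70171) = -0.35424
Step 4: m = -2.30259 / -0.35424 = 6.50

6.50 (Weibull m)


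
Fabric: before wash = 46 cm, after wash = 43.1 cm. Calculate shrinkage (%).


Formula: Shrinkage% = ((L_before - L_after) / L_before) * 100
Step 1: Shrinkage = 46 - 43.1 = 2.9 cm
Step 2: Shrinkage% = (2.9 / 46) * 100
Step 3: Shrinkage% = 0.063043 * 100 = 6.3043% ≈ 6.3%

6.3%


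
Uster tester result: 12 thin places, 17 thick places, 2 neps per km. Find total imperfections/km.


Formula: Total = thin places + thick places + neps
Total = 12 + 17 + 2
Total = 31 imperfections/km

31 imperfections/km


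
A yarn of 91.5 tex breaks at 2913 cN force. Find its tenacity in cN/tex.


Formula: Tenacity = Breaking force / Linear density
Tenacity = 2913 cN / 91.5 tex
Tenacity = 31.84 cN/tex

31.84 cN/tex


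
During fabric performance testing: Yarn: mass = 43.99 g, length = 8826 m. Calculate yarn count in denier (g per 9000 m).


Formula: den = (mass_g / length_m) * 9000
Substituting: den = (43.99 / 8826) * 9000
Intermediate: 43.99 / 8826 = 0.00498414 g/m
den = 0.00498414 * 9000 = 44.9 denier

44.9 denier


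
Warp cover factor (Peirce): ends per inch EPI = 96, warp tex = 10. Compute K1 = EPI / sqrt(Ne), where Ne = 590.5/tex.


Formula: K1 = EPI / sqrt(Ne), with Ne = 590.5 / tex_warp
Step 1: Ne = 590.5 / 10 = 59.05
Step 2: sqrt(Ne) = sqrt(59.05) = 7.6844
Step 3: K1 = 96 / 7.6844 = 12.5

12.5


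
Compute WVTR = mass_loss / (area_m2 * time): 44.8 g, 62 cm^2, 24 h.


Formula: WVTR = mass_loss / (area * time)
Step 1: Convert area: 62 cm^2 = 0.0062 m^2
Step 2: WVTR = 44.8 g / (0.0062 m^2 * 24 h)
Step 3: WVTR = 44.8 / 0.1488 = 301.1 g/m^2/h

301.1 g/m^2/h


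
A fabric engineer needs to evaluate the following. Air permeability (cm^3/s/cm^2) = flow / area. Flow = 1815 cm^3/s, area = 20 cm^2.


Formula: Air Permeability = Airflow / Test Area
AP = 1815 cm^3/s / 20 cm^2
AP = 90.8 cm^3/s/cm^2

90.8 cm^3/s/cm^2


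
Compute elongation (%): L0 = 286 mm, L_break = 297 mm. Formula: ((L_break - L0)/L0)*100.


Formula: Elongation (%) = ((L_break - L0) / L0) * 100
Step 1: Extension = 297 - 286 = 11 mm
Step 2: Elongation = (11 / 286) * 100
Step 3: Elongation = 0.038462 * 100 = 3.8462% ≈ 3.8%

3.8%


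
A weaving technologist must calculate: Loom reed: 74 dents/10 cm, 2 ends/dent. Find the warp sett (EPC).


Formula: EPC = (dents per 10 cm * ends per dent) / 10
Step 1: Total ends per 10 cm = 74 * 2 = 148
Step 2: EPC = 148 / 10 = 14.8 ends/cm

14.8 ends/cm


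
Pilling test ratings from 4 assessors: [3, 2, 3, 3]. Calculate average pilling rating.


Formula: Mean = sum / count
Sum = 3 + 2 + 3 + 3 = 11
Mean = 11 / 4 = 2.8

2.8


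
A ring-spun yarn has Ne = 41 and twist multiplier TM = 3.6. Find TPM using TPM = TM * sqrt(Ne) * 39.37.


Formula: TPM = TM * sqrt(Ne) * 39.37
Step 1: sqrt(Ne) = sqrt(41) = 6.4031
Step 2: TM * sqrt(Ne) = 3.6 * 6.4031 = 23.0512
Step 3: TPM = 23.0512 * 39.37 = 908 twists/m

908 twists/m


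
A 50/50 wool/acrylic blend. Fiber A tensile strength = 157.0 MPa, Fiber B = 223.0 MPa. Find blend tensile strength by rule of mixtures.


Formula: Blend property = (fraction_A * property_A) + (fraction_B * property_B)
Step 1: Contribution A = 50/100 * 157.0 MPa = 78.5 MPa
Step 2: Contribution B = 50/100 * 223.0 MPa = 111.5 MPa
Step 3: Blend tensile strength = 78.5 + 111.5 = 190.0 MPa

190.0 MPa


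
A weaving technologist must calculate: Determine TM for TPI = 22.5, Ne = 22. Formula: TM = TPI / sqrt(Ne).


Formula: TM = TPI / sqrt(Ne)
Step 1: sqrt(Ne) = sqrt(22) = 4.6904
Step 2: TM = 22.5 / 4.6904 = 4.80

4.80 TM


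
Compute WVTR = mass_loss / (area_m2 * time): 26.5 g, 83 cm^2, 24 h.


Formula: WVTR = mass_loss / (area * time)
Step 1: Convert area: 83 cm^2 = 0.0083 m^2
Step 2: WVTR = 26.5 g / (0.0083 m^2 * 24 h)
Step 3: WVTR = 26.5 / 0.1992 = 133.0 g/m^2/h

133.0 g/m^2/h


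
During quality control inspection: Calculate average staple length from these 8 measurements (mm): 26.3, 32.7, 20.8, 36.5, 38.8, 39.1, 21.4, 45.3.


Formula: Mean = sum of lengths / count
Sum = 26.3 + 32.7 + 20.8 + 36.5 + 38.8 + 39.1 + 21.4 + 45.3
Sum = 260.9 mm
Mean = 260.9 / 8 = 32.61 mm

32.61 mm


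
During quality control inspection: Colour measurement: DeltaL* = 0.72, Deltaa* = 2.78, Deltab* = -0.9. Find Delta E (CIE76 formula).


Formula: Delta E = sqrt(dL*^2 + da*^2 + db*^2)
Step 1: dL*^2 = 0.72^2 = 0.5184
Step 2: da*^2 = 2.78^2 = 7.7284
Step 3: db*^2 = (-0.9)^2 = 0.81
Step 4: Sum = 0.5184 + 7.7284 + 0.81 = 9.0568
Step 5: Delta E = sqrt(9.0568) = 3.01

3.01 Delta E


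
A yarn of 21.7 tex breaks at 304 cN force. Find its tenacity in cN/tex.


Formula: Tenacity = Breaking force / Linear density
Tenacity = 304 cN / 21.7 tex
Tenacity = 14.01 cN/tex

14.01 cN/tex


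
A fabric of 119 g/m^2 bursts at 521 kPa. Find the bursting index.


Formula: Bursting Index = Bursting Strength / Fabric GSM
BI = 521 kPa / 119 g/m^2
BI = 4.378 kPa/(g/m^2)

4.378 kPa/(g/m^2)


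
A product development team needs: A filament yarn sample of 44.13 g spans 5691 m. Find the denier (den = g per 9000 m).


Formula: den = (mass_g / length_m) * 9000
Substituting: den = (44.13 / 5691) * 9000
Intermediate: 44.13 / 5691 = 0.00775435 g/m
den = 0.00775435 * 9000 = 69.8 denier

69.8 denier


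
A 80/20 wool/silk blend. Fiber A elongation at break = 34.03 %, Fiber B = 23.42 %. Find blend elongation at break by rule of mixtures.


Formula: Blend property = (fraction_A * property_A) + (fraction_B * property_B)
Step 1: Contribution A = 80/100 * 34.03 % = 27.224 %
Step 2: Contribution B = 20/100 * 23.42 % = 4.684 %
Step 3: Blend elongation at break = 27.224 + 4.684 = 31.908 %

31.908 %


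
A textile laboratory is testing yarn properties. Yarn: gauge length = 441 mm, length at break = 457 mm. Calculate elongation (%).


Formula: Elongation (%) = ((L_break - L0) / L0) * 100
Step 1: Extension = 457 - 441 = 16 mm
Step 2: Elongation = (16 / 441) * 100
Step 3: Elongation = 0.036281 * 100 = 3.6281% ≈ 3.6%

3.6%


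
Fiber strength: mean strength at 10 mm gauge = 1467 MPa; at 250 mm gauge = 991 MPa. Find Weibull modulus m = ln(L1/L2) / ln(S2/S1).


Formula: m = ln(L1/L2) / ln(S2/S1)
Step 1: ln(L1/L2) = ln(10/250) = -3.21888
Step 2: S2/S1 = 991/1467 = 0.67553
Step 3: ln(S2/S1) = ln(0.67553) = -0.39226
Step 4: m = -3.21888 / -0.39226 = 8.21

8.21 (Weibull m)


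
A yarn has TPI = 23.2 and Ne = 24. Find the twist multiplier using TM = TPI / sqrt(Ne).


Formula: TM = TPI / sqrt(Ne)
Step 1: sqrt(Ne) = sqrt(24) = 4.899
Step 2: TM = 23.2 / 4.899 = 4.74

4.74 TM


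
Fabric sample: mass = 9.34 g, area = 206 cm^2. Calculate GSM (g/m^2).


Formula: GSM = mass_g / area_m2
Step 1: Convert area: 206 cm^2 = 206 / 10000 = 0.0206 m^2
Step 2: GSM = 9.34 g / 0.0206 m^2 = 453.4 g/m^2

453.4 g/m^2


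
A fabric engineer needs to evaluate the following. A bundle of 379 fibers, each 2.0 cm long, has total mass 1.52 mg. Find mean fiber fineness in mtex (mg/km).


Formula: fineness (mtex) = mass (mg) / total length (km) = (mass_mg / total_length_m) * 1000
Step 1: Convert fiber length: 2.0 cm = 0.02 m
Step 2: Total fiber length = 379 * 0.02 = 7.58 m
Step 3: Linear density = 1.52 mg / 7.58 m = 0.2005 mg/m
Step 4: fineness = 0.2005 * 1000 = 200.5 mtex

200.5 mtex


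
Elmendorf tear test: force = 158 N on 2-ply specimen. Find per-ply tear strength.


Formula: Per-ply strength = Total force / Number of plies
Per-ply = 158 N / 2
Per-ply = 79 N

79 N


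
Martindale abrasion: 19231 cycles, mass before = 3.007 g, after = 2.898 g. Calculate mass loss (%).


Formula: Mass loss% = ((m_before - m_after) / m_before) * 100
Step 1: Mass loss = 3.007 - 2.898 = 0.109 g
Step 2: Ratio = 0.109 / 3.007 = 0.0362488
Step 3: Mass loss% = 0.0362488 * 100 = 3.62488% ≈ 3.62%

3.62%


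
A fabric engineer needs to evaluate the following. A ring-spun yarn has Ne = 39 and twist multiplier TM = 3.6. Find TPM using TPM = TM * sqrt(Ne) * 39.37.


Formula: TPM = TM * sqrt(Ne) * 39.37
Step 1: sqrt(Ne) = sqrt(39) = 6.245
Step 2: TM * sqrt(Ne) = 3.6 * 6.245 = 22.482
Step 3: TPM = 22.482 * 39.37 = 885 twists/m

885 twists/m


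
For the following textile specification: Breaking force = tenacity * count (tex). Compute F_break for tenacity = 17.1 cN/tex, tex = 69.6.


Formula: Breaking force = Tenacity * Linear density
F = 17.1 cN/tex * 69.6 tex
F = 1190.16 cN

1190.16 cN


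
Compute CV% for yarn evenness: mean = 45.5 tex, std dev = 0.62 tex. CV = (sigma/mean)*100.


Formula: CV% = (standard deviation / mean) * 100
Step 1: Ratio = 0.62 / 45.5 = 0.013626
Step 2: CV% = 0.013626 * 100 = 1.3626% ≈ 1.4%

1.4%


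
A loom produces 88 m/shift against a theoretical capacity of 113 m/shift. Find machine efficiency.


Formula: Efficiency% = (Actual output / Theoretical output) * 100
Efficiency% = (88 / 113) * 100
Efficiency% = 0.778761 * 100 = 77.8761% ≈ 77.9%

77.9%


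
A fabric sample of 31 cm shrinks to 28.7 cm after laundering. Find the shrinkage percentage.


Formula: Shrinkage% = ((L_before - L_after) / L_before) * 100
Step 1: Shrinkage = 31 - 28.7 = 2.3 cm
Step 2: Shrinkage% = (2.3 / 31) * 100
Step 3: Shrinkage% = 0.074194 * 100 = 7.4194% ≈ 7.4%

7.4%


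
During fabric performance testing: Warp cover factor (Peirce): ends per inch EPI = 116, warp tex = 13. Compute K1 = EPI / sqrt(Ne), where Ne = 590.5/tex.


Formula: K1 = EPI / sqrt(Ne), with Ne = 590.5 / tex_warp
Step 1: Ne = 590.5 / 13 = 45.423
Step 2: sqrt(Ne) = sqrt(45.423) = 6.7397
Step 3: K1 = 116 / 6.7397 = 17.2

17.2


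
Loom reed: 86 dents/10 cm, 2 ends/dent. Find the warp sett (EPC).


Formula: EPC = (dents per 10 cm * ends per dent) / 10
Step 1: Total ends per 10 cm = 86 * 2 = 172
Step 2: EPC = 172 / 10 = 17.2 ends/cm

17.2 ends/cm


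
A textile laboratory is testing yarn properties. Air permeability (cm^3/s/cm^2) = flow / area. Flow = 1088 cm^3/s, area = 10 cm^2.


Formula: Air Permeability = Airflow / Test Area
AP = 1088 cm^3/s / 10 cm^2
AP = 108.8 cm^3/s/cm^2

108.8 cm^3/s/cm^2


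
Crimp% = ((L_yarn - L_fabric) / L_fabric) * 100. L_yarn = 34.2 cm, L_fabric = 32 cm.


Formula: Crimp% = ((L_yarn - L_fabric) / L_fabric) * 100
Step 1: Extension = 34.2 - 32 = 2.2 cm
Step 2: Crimp% = (2.2 / 32) * 100
Step 3: Crimp% = 0.06875 * 100 = 6.875% ≈ 6.9%

6.9%


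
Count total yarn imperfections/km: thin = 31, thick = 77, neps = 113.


Formula: Total = thin places + thick places + neps
Total = 31 + 77 + 113
Total = 221 imperfections/km

221 imperfections/km


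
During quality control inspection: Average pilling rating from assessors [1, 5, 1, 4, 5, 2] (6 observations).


Formula: Mean = sum / count
Sum = 1 + 5 + 1 + 4 + 5 + 2 = 18
Mean = 18 / 6 = 3.0

3.0


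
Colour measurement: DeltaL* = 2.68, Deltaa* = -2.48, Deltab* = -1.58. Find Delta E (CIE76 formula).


Formula: Delta E = sqrt(dL*^2 + da*^2 + db*^2)
Step 1: dL*^2 = 2.68^2 = 7.1824
Step 2: da*^2 = (-2.48)^2 = 6.1504
Step 3: db*^2 = (-1.58)^2 = 2.4964
Step 4: Sum = 7.1824 + 6.1504 + 2.4964 = 15.8292
Step 5: Delta E = sqrt(15.8292) = 3.98

3.98 Delta E


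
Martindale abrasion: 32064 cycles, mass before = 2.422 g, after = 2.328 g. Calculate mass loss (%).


Formula: Mass loss% = ((m_before - m_after) / m_before) * 100
Step 1: Mass loss = 2.422 - 2.328 = 0.094 g
Step 2: Ratio = 0.094 / 2.422 = 0.0388109
Step 3: Mass loss% = 0.0388109 * 100 = 3.88109% ≈ 3.88%

3.88%


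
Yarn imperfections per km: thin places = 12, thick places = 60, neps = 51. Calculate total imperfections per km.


Formula: Total = thin places + thick places + neps
Total = 12 + 60 + 51
Total = 123 imperfections/km

123 imperfections/km


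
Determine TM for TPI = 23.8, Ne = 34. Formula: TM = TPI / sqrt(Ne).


Formula: TM = TPI / sqrt(Ne)
Step 1: sqrt(Ne) = sqrt(34) = 5.831
Step 2: TM = 23.8 / 5.831 = 4.08

4.08 TM


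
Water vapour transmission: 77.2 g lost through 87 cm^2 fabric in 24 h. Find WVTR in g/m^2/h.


Formula: WVTR = mass_loss / (area * time)
Step 1: Convert area: 87 cm^2 = 0.0087 m^2
Step 2: WVTR = 77.2 g / (0.0087 m^2 * 24 h)
Step 3: WVTR = 77.2 / 0.2088 = 369.7 g/m^2/h

369.7 g/m^2/h


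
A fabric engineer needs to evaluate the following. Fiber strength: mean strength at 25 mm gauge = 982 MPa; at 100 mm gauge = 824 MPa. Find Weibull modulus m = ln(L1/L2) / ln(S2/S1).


Formula: m = ln(L1/L2) / ln(S2/S1)
Step 1: ln(L1/L2) = ln(25/100) = -1.38629
Step 2: S2/S1 = 824/982 = 0.8391
Step 3: ln(S2/S1) = ln(0.8391) = -0.17543
Step 4: m = -1.38629 / -0.17543 = 7.90

7.90 (Weibull m)


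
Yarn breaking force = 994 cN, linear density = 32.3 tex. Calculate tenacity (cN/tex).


Formula: Tenacity = Breaking force / Linear density
Tenacity = 994 cN / 32.3 tex
Tenacity = 30.77 cN/tex

30.77 cN/tex


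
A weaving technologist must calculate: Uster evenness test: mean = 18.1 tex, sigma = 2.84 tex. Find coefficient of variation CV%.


Formula: CV% = (standard deviation / mean) * 100
Step 1: Ratio = 2.84 / 18.1 = 0.156906
Step 2: CV% = 0.156906 * 100 = 15.6906% ≈ 15.7%

15.7%


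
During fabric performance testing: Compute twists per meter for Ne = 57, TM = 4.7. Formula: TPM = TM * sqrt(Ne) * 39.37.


Formula: TPM = TM * sqrt(Ne) * 39.37
Step 1: sqrt(Ne) = sqrt(57) = 7.5498
Step 2: TM * sqrt(Ne) = 4.7 * 7.5498 = 35.4841
Step 3: TPM = 35.4841 * 39.37 = 1397 twists/m

1397 twists/m


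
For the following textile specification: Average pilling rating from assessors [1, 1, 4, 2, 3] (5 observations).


Formula: Mean = sum / count
Sum = 1 + 1 + 4 + 2 + 3 = 11
Mean = 11 / 5 = 2.2

2.2


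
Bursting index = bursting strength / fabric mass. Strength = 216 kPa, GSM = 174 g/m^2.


Formula: Bursting Index = Bursting Strength / Fabric GSM
BI = 216 kPa / 174 g/m^2
BI = 1.241 kPa/(g/m^2)

1.241 kPa/(g/m^2)


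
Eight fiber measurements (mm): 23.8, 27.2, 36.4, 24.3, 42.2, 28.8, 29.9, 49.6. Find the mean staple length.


Formula: Mean = sum of lengths / count
Sum = 23.8 + 27.2 + 36.4 + 24.3 + 42.2 + 28.8 + 29.9 + 49.6
Sum = 262.2 mm
Mean = 262.2 / 8 = 32.78 mm

32.78 mm


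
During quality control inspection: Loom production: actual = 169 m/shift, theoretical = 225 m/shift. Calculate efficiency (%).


Formula: Efficiency% = (Actual output / Theoretical output) * 100
Efficiency% = (169 / 225) * 100
Efficiency% = 0.751111 * 100 = 75.1111% ≈ 75.1%

75.1%


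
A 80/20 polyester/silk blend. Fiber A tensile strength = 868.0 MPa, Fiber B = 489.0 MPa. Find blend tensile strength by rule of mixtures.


Formula: Blend property = (fraction_A * property_A) + (fraction_B * property_B)
Step 1: Contribution A = 80/100 * 868.0 MPa = 694.4 MPa
Step 2: Contribution B = 20/100 * 489.0 MPa = 97.8 MPa
Step 3: Blend tensile strength = 694.4 + 97.8 = 792.2 MPa

792.2 MPa


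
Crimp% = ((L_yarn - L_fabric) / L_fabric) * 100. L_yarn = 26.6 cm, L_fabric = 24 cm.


Formula: Crimp% = ((L_yarn - L_fabric) / L_fabric) * 100
Step 1: Extension = 26.6 - 24 = 2.6 cm
Step 2: Crimp% = (2.6 / 24) * 100
Step 3: Crimp% = 0.108333 * 100 = 10.8333% ≈ 10.8%

10.8%


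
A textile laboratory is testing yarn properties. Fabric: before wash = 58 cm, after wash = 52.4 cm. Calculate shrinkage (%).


Formula: Shrinkage% = ((L_before - L_after) / L_before) * 100
Step 1: Shrinkage = 58 - 52.4 = 5.6 cm
Step 2: Shrinkage% = (5.6 / 58) * 100
Step 3: Shrinkage% = 0.096552 * 100 = 9.6552% ≈ 9.7%

9.7%


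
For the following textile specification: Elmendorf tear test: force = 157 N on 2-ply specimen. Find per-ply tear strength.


Formula: Per-ply strength = Total force / Number of plies
Per-ply = 157 N / 2
Per-ply = 78.5 N

78.5 N
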